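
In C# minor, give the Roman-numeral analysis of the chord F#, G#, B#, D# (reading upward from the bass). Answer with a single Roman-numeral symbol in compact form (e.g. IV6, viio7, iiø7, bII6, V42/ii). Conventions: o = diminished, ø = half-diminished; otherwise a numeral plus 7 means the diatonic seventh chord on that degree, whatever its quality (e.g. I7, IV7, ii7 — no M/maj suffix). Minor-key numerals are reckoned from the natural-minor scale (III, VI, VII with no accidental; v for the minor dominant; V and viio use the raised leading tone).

The pitches G#-B#-D#-F# form a dominant seventh chord rooted on G#.
In C# minor, G# is the dominant; the diatonic dominant seventh chord there is V7.
With F# in the bass the chord is in third inversion, so the figured bass is 42.

V42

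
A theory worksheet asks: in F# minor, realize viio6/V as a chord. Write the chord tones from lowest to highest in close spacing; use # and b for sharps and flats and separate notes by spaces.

The slash marks an applied leading-tone chord: viio of V. In F# minor, V is C#, so the leading tone to it is B#, a half step below.
Building a diminished triad on B# gives B#-D#-F#.
With the 6 figure the chord is in first inversion; from the bass D# upward in close position it reads D#-F#-B#.

D# F# B#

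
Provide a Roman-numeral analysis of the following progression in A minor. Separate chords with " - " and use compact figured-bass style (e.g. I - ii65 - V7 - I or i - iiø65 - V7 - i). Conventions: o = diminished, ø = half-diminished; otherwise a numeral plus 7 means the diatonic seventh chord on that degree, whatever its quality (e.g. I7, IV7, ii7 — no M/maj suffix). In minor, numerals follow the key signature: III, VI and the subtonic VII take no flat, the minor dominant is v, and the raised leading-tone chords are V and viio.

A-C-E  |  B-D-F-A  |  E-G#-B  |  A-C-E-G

i - iiø7 - V - i7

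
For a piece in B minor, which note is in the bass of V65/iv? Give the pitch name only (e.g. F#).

D#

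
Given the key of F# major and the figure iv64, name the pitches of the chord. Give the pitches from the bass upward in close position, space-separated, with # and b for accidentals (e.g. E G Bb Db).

F# B D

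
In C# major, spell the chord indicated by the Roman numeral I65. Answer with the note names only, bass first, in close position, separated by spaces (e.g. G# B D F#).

The numeral's case and figure indicate a major seventh chord. In C# major its root, scale degree 1, is C#.
Stacking thirds from C# gives C#-E#-G#-B#.
The figured bass 65 indicates first inversion, placing the third (E#) in the bass: E#-G#-B#-C#.

E# G# B# C#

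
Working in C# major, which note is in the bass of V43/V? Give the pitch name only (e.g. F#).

A#

The applied chord V43/V is rooted on D#: D#-F##-A#-C#.
The figure 43 means second inversion — the fifth is in the bass.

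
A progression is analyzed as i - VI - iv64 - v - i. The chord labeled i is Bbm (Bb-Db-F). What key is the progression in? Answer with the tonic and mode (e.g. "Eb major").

Bb minor

The anchor chord is a minor triad on Bb, labeled i.
If Bb is scale degree 1 and the mode makes that degree carry a minor triad, the tonic is Bb and the mode is minor.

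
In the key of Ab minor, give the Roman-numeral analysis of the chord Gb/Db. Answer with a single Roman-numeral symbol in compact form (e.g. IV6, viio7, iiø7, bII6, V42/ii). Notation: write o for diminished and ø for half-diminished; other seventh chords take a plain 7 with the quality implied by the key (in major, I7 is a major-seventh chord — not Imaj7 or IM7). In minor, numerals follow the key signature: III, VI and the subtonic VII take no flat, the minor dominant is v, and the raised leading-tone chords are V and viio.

The pitches Gb-Bb-Db form a major triad rooted on Gb.
In Ab minor, Gb is the subtonic; the diatonic major triad there is VII.
With Db in the bass the chord is in second inversion, so the figured bass is 64.

VII64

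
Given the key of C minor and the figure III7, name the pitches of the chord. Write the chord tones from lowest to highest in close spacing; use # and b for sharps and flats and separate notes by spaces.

Eb G Bb D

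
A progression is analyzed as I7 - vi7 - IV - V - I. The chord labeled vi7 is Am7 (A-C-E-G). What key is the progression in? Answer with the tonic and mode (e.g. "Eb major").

C major

The chord Am7 is a minor seventh chord rooted on A; its label is vi7.
If A is scale degree 6 and the mode makes that degree carry a minor seventh chord, the tonic is C and the mode is major.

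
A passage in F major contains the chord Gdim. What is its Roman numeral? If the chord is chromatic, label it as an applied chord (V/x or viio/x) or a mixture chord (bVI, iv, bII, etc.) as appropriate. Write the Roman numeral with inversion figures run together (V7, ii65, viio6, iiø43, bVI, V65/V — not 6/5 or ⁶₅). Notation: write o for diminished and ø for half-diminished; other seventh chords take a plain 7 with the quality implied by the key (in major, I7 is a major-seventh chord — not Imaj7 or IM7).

iio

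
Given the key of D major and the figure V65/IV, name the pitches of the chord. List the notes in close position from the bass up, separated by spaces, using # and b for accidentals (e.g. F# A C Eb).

V65/IV is a secondary dominant — the dominant seventh of IV. IV in D major is G, so the applied chord's root is D, a perfect fifth above.
Building a dominant seventh chord on D gives D-F#-A-C.
The figured bass 65 indicates first inversion, placing the third (F#) in the bass: F#-A-C-D.

F# A C D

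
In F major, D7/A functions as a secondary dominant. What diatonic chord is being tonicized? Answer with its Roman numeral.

ii

The chord is a dominant seventh chord on D.
A dominant resolves down a perfect fifth: D → G. In F major, G is scale degree 2, i.e. ii.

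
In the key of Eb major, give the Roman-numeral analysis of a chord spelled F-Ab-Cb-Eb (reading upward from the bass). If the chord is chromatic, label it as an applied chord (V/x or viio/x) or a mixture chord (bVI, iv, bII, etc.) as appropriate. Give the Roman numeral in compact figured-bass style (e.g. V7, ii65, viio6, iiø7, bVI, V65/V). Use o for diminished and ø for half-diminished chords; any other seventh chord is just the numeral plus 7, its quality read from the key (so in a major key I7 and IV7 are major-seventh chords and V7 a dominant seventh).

iiø7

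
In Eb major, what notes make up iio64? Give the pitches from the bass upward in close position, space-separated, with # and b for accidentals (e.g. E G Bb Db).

Cb F Ab

iio64 is the diminished supertonic triad, borrowed from the parallel minor. In Eb major that root is F.
So the chord is F-Ab-Cb.
The figured bass 64 indicates second inversion, placing the fifth (Cb) in the bass: Cb-F-Ab.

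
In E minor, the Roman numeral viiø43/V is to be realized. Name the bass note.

The applied chord viiø43/V is rooted on A#: A#-C#-E-G#.
The figure 43 means second inversion — the fifth is in the bass.

E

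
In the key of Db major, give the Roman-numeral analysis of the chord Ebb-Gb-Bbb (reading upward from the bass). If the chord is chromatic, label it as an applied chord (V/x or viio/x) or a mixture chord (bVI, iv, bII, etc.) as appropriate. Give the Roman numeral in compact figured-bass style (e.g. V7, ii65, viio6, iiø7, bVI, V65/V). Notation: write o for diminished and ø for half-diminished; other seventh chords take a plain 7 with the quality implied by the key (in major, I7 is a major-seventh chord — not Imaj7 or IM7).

bII

Stacked in thirds the chord is Ebb-Gb-Bbb: a major triad on Ebb.
Ebb is the lowered second degree of Db major (diatonic 2 would be Eb). This is the Neapolitan chord — a major triad on the lowered second degree.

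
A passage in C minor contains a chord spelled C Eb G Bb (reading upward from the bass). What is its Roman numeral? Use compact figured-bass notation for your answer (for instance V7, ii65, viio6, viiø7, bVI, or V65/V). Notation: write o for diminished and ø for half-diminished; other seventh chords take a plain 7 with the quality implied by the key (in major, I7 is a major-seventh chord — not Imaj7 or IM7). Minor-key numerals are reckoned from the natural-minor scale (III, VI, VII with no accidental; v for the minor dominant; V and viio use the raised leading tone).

i7

The pitches C-Eb-G-Bb form a minor seventh chord rooted on C.
C is scale degree 1 in C minor, and a minor seventh chord on that degree is written i7.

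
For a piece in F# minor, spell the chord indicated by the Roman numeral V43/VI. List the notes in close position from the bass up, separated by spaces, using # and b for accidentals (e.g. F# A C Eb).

E G A C#

The slash means an applied dominant: we want the dominant of VI. In F# minor, VI is D major, and its dominant is built on A.
Building a dominant seventh chord on A gives A-C#-E-G.
With the 43 figure the chord is in second inversion; from the bass E upward in close position it reads E-G-A-C#.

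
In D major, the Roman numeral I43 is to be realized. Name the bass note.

A

I in D major has root D; the chord is D-F#-A-C#.
The figure 43 means second inversion — the fifth is in the bass.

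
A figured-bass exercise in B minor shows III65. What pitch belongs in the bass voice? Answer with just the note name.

III in B minor has root D; the chord is D-F#-A-C#.
The figure 65 means first inversion — the third is in the bass.

F#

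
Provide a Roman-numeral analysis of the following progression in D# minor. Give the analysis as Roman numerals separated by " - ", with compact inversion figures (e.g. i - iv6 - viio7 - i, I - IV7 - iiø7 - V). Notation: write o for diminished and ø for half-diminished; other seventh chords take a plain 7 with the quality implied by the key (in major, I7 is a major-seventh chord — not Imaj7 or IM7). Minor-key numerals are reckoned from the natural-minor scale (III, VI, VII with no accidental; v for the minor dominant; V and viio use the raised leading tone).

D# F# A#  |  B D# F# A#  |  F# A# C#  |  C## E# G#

i - VI7 - III - viio

D#-F#-A# has root D#, degree 1 in D# minor, so i.
B-D#-F#-A#: root B is the submediant; major seventh chord there is VI7.
F#-A#-C# has root F#, degree 3 in D# minor, so III.
C##-E#-G#: root C## is the leading tone; diminished triad there is viio.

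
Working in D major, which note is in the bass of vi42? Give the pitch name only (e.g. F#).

vi in D major has root B; the chord is B-D-F#-A.
The figure 42 means third inversion — the seventh is in the bass.

A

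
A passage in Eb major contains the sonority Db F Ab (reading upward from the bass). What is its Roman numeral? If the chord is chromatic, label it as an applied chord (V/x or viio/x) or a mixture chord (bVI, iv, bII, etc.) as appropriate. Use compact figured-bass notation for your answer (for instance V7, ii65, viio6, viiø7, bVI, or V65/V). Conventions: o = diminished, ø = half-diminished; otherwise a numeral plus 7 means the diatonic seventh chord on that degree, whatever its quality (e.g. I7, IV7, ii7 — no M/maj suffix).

The pitches Db-F-Ab form a major triad rooted on Db.
Db is the lowered seventh degree of Eb major (diatonic 7 would be D). This is a major triad on the lowered seventh degree (the subtonic), borrowed from the parallel minor.

bVII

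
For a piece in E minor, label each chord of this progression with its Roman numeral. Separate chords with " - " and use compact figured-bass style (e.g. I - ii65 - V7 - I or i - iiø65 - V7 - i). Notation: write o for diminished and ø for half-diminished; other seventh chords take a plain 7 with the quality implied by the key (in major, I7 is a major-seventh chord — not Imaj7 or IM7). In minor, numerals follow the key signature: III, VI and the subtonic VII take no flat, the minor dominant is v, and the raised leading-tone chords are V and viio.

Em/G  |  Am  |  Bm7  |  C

Em/G: root E is the tonic; minor triad there is i6.
Am: minor triad on A = scale degree 4 → iv.
Bm7: minor seventh chord on B = scale degree 5 → v7.
C: major triad on C = scale degree 6 → VI.

i6 - iv - v7 - VI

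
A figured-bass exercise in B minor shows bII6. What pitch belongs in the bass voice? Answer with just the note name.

bII in B minor has root C; the chord is C-E-G.
The figure 6 means first inversion — the third is in the bass.

E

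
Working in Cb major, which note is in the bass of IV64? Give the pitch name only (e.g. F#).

Cb

IV in Cb major has root Fb; the chord is Fb-Ab-Cb.
The figure 64 means second inversion — the fifth is in the bass.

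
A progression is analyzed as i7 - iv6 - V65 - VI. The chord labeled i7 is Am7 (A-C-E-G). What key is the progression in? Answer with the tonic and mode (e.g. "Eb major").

A minor

The chord Am7 is a minor seventh chord rooted on A; its label is i7.
If A is scale degree 1 and the mode makes that degree carry a minor seventh chord, the tonic is A and the mode is minor.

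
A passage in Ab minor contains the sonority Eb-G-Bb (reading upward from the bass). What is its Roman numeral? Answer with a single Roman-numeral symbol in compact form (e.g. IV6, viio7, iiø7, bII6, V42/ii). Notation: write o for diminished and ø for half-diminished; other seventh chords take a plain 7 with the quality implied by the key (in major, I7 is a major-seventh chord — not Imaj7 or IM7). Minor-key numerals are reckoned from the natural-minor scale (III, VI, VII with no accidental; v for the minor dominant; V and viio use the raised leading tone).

V

Stacked in thirds the chord is Eb-G-Bb: a major triad on Eb.
In Ab minor, Eb is the dominant; the diatonic major triad there is V.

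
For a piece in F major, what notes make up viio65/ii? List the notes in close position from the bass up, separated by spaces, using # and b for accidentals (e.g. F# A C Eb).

A C Eb F#

The slash marks an applied leading-tone chord: viio of ii. In F major, ii is G, so the leading tone to it is F#, a half step below.
Building a fully diminished seventh chord on F# gives F#-A-C-Eb.
The figured bass 65 indicates first inversion, placing the third (A) in the bass: A-C-Eb-F#.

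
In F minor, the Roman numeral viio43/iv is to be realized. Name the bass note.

Eb

The applied chord viio43/iv is rooted on A: A-C-Eb-Gb.
The figure 43 means second inversion — the fifth is in the bass.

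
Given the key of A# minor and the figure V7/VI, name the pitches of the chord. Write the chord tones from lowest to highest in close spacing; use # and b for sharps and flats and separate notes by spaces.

C# E# G# B

V7/VI is a secondary dominant — the dominant seventh of VI. VI in A# minor is F#, so the applied chord's root is C#, a perfect fifth above.
Building a dominant seventh chord on C# gives C#-E#-G#-B.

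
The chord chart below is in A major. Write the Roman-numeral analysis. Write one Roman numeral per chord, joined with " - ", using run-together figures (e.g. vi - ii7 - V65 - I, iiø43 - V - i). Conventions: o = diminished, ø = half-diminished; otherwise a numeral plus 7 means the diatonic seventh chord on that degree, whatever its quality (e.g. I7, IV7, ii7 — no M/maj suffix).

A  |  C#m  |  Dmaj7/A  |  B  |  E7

I - iii - IV43 - V/V - V7

A has root A, degree 1 in A major, so I.
C#m: minor triad on C# = scale degree 3 → iii.
Dmaj7/A: major seventh chord on D = scale degree 4 → IV43.
B: a major triad on B, the applied dominant of V → V/V.
E7: root E is the dominant; dominant seventh chord there is V7.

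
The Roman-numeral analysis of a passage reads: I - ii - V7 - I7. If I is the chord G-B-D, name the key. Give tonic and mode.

G major

I is given as G-B-D — a major triad with root G.
If G is scale degree 1 and the mode makes that degree carry a major triad, the tonic is G and the mode is major.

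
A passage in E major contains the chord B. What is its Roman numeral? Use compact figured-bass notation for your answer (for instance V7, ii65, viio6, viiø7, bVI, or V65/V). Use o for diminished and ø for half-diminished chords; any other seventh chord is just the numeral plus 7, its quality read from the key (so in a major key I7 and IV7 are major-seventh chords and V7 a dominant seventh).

The pitches B-D#-F# form a major triad rooted on B.
B is scale degree 5 in E major, and a major triad on that degree is written V.

V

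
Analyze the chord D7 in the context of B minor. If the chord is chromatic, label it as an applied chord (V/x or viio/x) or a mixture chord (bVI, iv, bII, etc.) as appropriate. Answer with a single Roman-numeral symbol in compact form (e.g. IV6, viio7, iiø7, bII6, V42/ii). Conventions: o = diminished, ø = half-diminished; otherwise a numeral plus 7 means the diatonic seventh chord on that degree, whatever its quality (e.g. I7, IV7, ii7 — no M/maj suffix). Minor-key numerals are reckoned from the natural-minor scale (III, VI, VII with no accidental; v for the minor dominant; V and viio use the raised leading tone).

V7/VI

Stacked in thirds the chord is D-F#-A-C: a dominant seventh chord on D.
D is not a diatonic chord root with this quality in B minor, but it lies a perfect fifth above G (VI), so the chord functions as an applied dominant of VI.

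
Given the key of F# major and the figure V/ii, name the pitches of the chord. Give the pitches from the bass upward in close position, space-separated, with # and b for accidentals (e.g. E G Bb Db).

V/ii is a secondary dominant — the dominant triad of ii. ii in F# major is G#, so the applied chord's root is D#, a perfect fifth above.
Building a major triad on D# gives D#-F##-A#.

D# F## A#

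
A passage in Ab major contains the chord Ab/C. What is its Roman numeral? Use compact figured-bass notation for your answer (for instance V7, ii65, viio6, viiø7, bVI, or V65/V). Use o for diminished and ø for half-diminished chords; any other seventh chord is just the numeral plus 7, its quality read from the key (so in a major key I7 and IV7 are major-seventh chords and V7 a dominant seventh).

Stacked in thirds the chord is Ab-C-Eb: a major triad on Ab.
In Ab major, Ab is the tonic; the diatonic major triad there is I.
With C in the bass the chord is in first inversion, so the figured bass is 6.

I6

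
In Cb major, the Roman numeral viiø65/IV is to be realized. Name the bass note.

Gb

The applied chord viiø65/IV is rooted on Eb: Eb-Gb-Bbb-Db.
The figure 65 means first inversion — the third is in the bass.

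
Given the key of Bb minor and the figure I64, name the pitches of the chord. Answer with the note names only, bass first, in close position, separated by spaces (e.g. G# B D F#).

F Bb D

Scale degree 1 in Bb minor is Bb; here the chord built on it is altered to a major triad. I64 is the major tonic (Picardy third), borrowed from the parallel major.
So the chord is Bb-D-F.
With the 64 figure the chord is in second inversion; from the bass F upward in close position it reads F-Bb-D.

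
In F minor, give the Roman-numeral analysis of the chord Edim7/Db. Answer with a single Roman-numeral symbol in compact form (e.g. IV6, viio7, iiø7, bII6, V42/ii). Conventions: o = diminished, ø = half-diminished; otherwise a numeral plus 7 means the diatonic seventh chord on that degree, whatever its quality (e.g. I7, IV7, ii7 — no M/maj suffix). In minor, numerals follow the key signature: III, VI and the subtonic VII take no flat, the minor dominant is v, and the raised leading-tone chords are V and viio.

viio42

Stacked in thirds the chord is E-G-Bb-Db: a fully diminished seventh chord on E.
In F minor, E is the leading tone; the diatonic fully diminished seventh chord there is viio7.
With Db in the bass the chord is in third inversion, so the figured bass is 42.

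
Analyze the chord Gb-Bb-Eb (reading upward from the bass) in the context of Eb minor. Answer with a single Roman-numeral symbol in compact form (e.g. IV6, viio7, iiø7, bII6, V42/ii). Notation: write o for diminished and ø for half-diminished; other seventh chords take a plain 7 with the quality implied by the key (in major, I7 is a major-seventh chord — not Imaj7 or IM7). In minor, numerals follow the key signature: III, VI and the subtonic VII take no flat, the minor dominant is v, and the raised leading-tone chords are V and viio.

Stacked in thirds the chord is Eb-Gb-Bb: a minor triad on Eb.
In Eb minor, Eb is the tonic; the diatonic minor triad there is i.
With Gb in the bass the chord is in first inversion, so the figured bass is 6.

i6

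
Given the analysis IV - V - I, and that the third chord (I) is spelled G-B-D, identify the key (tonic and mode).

The chord G is a major triad rooted on G; its label is I.
If G is scale degree 1 and the mode makes that degree carry a major triad, the tonic is G and the mode is major.

G major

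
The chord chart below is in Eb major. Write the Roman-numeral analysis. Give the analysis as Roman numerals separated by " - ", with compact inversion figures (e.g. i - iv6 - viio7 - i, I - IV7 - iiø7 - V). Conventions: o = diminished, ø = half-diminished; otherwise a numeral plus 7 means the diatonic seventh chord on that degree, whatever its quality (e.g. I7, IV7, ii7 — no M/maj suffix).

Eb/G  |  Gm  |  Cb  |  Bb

I6 - iii - bVI - V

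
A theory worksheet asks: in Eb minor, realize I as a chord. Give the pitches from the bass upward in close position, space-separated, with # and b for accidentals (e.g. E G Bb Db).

Eb G Bb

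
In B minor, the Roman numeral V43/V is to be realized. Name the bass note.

G#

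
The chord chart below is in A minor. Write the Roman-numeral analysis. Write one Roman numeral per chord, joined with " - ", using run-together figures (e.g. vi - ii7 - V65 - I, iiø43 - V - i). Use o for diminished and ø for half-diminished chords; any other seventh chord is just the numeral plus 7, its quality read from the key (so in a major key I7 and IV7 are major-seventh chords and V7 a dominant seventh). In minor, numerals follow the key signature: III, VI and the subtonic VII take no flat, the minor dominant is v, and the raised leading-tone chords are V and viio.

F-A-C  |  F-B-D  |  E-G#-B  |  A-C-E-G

F-A-C has root F, degree 6 in A minor, so VI.
F-B-D has root B, degree 2 in A minor, so iio64.
E-G#-B: root E is the dominant; major triad there is V.
A-C-E-G has root A, degree 1 in A minor, so i7.

VI - iio64 - V - i7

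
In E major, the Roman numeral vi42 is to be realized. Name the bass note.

B

vi in E major has root C#; the chord is C#-E-G#-B.
The figure 42 means third inversion — the seventh is in the bass.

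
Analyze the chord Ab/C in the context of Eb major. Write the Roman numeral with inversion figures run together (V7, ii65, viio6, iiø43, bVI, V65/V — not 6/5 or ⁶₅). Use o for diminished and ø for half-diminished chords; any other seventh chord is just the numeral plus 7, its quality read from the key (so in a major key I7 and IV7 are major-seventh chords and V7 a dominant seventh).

Stacked in thirds the chord is Ab-C-Eb: a major triad on Ab.
Ab is scale degree 4 in Eb major, and a major triad on that degree is written IV.
With C in the bass the chord is in first inversion, so the figured bass is 6.

IV6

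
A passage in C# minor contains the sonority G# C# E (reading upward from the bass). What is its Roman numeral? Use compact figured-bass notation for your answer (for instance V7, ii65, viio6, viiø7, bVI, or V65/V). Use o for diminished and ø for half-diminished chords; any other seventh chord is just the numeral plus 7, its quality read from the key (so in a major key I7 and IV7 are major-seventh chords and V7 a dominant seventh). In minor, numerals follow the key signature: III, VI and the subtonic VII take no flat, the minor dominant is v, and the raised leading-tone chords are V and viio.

i64

The pitches C#-E-G# form a minor triad rooted on C#.
C# is scale degree 1 in C# minor, and a minor triad on that degree is written i.
With G# in the bass the chord is in second inversion, so the figured bass is 64.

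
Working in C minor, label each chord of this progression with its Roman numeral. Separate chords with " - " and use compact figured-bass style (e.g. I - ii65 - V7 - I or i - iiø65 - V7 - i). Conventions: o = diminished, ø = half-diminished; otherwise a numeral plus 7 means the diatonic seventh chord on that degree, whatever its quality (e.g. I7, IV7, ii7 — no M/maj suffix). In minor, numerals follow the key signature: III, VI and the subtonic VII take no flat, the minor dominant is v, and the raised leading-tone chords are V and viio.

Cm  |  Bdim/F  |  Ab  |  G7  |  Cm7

i - viio64 - VI - V7 - i7

Cm: root C is the tonic; minor triad there is i.
Bdim/F has root B, degree 7 in C minor, so viio64.
Ab: root Ab is the submediant; major triad there is VI.
G7: dominant seventh chord on G = scale degree 5 → V7.
Cm7: minor seventh chord on C = scale degree 1 → i7.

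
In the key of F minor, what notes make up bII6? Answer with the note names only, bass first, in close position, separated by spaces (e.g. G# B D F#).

Scale degree 2 in F minor is G; lowering it a half step gives Gb. bII6 is the Neapolitan sixth — a major triad on the lowered second degree, here in its customary first inversion.
So the chord is Gb-Bb-Db, a major triad.
The figured bass 6 indicates first inversion, placing the third (Bb) in the bass: Bb-Db-Gb.

Bb Db Gb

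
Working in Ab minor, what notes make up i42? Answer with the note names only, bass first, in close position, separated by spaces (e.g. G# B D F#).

Gb Ab Cb Eb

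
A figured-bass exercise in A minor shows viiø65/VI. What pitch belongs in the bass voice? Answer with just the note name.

G

The applied chord viiø65/VI is rooted on E: E-G-Bb-D.
The figure 65 means first inversion — the third is in the bass.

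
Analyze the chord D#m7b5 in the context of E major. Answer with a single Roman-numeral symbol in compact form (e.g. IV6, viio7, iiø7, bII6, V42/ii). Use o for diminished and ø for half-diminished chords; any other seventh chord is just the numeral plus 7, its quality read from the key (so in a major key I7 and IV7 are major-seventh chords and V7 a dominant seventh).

The pitches D#-F#-A-C# form a half-diminished seventh chord rooted on D#.
D# is scale degree 7 in E major, and a half-diminished seventh chord on that degree is written viiø7.

viiø7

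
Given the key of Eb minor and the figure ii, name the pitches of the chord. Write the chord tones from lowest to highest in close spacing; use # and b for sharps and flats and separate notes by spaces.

F Ab C

ii is the minor supertonic, borrowed from the parallel major (the Dorian ii). In Eb minor that root is F.
So the chord is F-Ab-C.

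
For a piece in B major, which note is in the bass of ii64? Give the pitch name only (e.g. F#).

ii in B major has root C#; the chord is C#-E-G#.
The figure 64 means second inversion — the fifth is in the bass.

G#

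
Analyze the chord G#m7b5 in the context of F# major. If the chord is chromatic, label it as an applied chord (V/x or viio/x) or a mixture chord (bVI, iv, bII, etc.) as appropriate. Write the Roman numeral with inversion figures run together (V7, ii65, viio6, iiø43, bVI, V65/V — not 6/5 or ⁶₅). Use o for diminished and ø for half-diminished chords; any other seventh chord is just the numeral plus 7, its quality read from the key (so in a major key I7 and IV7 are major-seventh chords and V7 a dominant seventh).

iiø7

Stacked in thirds the chord is G#-B-D-F#: a half-diminished seventh chord on G#.
G# is the second degree of F# major. This is the half-diminished supertonic seventh, borrowed from the parallel minor.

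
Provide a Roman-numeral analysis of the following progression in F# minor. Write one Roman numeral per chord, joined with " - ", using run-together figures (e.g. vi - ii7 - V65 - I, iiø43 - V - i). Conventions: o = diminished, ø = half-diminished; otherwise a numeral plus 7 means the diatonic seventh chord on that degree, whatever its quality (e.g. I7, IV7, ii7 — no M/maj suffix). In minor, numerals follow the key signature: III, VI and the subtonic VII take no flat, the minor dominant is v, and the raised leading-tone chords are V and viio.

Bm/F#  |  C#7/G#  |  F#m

iv64 - V43 - i

Bm/F# has root B, degree 4 in F# minor, so iv64.
C#7/G#: root C# is the dominant; dominant seventh chord there is V43.
F#m has root F#, degree 1 in F# minor, so i.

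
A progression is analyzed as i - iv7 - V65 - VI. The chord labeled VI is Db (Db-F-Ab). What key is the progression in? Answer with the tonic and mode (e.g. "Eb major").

F minor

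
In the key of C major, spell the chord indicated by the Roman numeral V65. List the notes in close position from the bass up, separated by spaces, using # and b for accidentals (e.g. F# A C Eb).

B D F G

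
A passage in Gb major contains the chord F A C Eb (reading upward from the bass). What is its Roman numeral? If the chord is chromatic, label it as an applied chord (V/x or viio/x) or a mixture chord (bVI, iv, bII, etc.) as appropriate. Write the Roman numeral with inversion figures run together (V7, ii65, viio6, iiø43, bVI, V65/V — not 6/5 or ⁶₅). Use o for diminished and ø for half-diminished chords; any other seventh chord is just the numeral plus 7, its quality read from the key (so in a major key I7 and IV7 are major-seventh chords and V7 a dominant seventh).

V7/iii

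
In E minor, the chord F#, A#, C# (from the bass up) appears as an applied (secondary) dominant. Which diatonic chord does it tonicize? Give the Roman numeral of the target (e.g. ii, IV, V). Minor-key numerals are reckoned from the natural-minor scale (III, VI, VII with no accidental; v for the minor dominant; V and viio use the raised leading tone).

The chord is a major triad on F#.
A dominant resolves down a perfect fifth: F# → B. In E minor, B is scale degree 5, i.e. V.

V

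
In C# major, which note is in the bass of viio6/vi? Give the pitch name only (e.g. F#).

The applied chord viio6/vi is rooted on G##: G##-B#-D#.
The figure 6 means first inversion — the third is in the bass.

B#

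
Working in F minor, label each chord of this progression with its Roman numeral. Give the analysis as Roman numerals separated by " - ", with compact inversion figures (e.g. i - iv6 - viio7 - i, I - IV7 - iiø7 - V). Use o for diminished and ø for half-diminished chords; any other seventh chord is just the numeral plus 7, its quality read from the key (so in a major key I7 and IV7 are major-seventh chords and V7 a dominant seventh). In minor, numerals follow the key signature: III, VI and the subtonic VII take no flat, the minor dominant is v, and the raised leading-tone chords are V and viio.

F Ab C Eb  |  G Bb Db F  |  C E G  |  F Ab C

i7 - iiø7 - V - i

F-Ab-C-Eb: minor seventh chord on F = scale degree 1 → i7.
G-Bb-Db-F: half-diminished seventh chord on G = scale degree 2 → iiø7.
C-E-G: major triad on C = scale degree 5 → V.
F-Ab-C: root F is the tonic; minor triad there is i.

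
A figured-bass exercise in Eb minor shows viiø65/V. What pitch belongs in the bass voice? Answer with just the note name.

The applied chord viiø65/V is rooted on A: A-C-Eb-G.
The figure 65 means first inversion — the third is in the bass.

C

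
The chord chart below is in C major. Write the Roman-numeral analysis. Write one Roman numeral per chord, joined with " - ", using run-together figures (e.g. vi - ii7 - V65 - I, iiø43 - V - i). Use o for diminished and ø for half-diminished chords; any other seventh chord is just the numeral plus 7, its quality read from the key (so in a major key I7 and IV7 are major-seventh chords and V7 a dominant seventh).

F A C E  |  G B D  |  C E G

IV7 - V - I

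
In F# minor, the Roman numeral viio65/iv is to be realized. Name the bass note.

C#

The applied chord viio65/iv is rooted on A#: A#-C#-E-G.
The figure 65 means first inversion — the third is in the bass.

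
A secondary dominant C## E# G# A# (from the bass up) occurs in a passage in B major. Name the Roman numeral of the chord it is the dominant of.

iii

The chord is a dominant seventh chord on A#.
A dominant resolves down a perfect fifth: A# → D#. In B major, D# is scale degree 3, i.e. iii.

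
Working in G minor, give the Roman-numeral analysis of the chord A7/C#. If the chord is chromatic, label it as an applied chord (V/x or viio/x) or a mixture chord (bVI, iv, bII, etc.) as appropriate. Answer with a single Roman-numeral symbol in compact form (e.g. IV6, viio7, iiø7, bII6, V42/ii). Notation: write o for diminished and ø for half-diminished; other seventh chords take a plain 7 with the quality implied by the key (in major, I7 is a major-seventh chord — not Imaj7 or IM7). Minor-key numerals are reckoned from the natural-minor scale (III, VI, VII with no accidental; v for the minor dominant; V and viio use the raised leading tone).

Stacked in thirds the chord is A-C#-E-G: a dominant seventh chord on A.
A is not a diatonic chord root with this quality in G minor, but it lies a perfect fifth above D (V), so the chord functions as an applied dominant of V.
With C# in the bass the chord is in first inversion, so the figured bass is 65.

V65/V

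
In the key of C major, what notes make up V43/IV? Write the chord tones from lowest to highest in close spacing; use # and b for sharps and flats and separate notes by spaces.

V43/IV is a secondary dominant — the dominant seventh of IV. IV in C major is F, so the applied chord's root is C, a perfect fifth above.
Building a dominant seventh chord on C gives C-E-G-Bb.
With the 43 figure the chord is in second inversion; from the bass G upward in close position it reads G-Bb-C-E.

G Bb C E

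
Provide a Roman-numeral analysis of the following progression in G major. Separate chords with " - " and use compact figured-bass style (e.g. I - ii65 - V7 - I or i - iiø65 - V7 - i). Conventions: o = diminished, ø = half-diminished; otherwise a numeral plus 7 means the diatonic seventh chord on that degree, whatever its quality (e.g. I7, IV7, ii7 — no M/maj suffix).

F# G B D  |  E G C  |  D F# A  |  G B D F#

F#-G-B-D: major seventh chord on G = scale degree 1 → I42.
E-G-C: major triad on C = scale degree 4 → IV6.
D-F#-A: major triad on D = scale degree 5 → V.
G-B-D-F#: root G is the tonic; major seventh chord there is I7.

I42 - IV6 - V - I7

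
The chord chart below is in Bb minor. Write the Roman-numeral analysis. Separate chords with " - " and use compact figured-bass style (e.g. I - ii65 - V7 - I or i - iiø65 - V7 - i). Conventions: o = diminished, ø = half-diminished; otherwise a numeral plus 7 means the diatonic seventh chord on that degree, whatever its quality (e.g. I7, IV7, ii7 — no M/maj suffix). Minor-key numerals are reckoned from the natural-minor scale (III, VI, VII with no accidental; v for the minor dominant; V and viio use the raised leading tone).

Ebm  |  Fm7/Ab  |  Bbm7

Ebm: root Eb is the subdominant; minor triad there is iv.
Fm7/Ab: minor seventh chord on F = scale degree 5 → v65.
Bbm7: minor seventh chord on Bb = scale degree 1 → i7.

iv - v65 - i7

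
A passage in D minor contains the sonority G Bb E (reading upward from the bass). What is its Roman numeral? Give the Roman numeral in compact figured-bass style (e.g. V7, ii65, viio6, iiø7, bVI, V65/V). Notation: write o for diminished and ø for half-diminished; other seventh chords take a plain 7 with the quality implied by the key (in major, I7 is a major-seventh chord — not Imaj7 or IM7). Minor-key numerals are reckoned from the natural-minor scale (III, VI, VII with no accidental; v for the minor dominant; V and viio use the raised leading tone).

iio6

The pitches E-G-Bb form a diminished triad rooted on E.
In D minor, E is the supertonic; the diatonic diminished triad there is iio.
With G in the bass the chord is in first inversion, so the figured bass is 6.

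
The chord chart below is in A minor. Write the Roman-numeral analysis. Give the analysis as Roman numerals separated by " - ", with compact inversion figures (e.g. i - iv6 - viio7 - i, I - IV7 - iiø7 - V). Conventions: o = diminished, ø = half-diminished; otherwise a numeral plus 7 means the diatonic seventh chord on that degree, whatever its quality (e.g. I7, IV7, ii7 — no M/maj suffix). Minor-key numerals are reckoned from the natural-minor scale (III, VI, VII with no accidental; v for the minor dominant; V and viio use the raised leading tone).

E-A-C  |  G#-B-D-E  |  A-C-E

E-A-C has root A, degree 1 in A minor, so i64.
G#-B-D-E has root E, degree 5 in A minor, so V65.
A-C-E: root A is the tonic; minor triad there is i.

i64 - V65 - i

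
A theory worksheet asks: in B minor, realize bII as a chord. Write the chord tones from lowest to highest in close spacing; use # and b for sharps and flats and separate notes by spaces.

C E G

Scale degree 2 in B minor is C#; lowering it a half step gives C. bII is the Neapolitan chord — a major triad on the lowered second degree.
So the chord is C-E-G.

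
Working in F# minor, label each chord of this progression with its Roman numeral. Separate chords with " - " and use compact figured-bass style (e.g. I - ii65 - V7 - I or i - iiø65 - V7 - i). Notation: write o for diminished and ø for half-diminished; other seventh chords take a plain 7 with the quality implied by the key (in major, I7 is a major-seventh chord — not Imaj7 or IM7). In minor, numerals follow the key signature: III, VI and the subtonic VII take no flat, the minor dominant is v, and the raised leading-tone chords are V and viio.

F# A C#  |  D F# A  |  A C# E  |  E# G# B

i - VI - III - viio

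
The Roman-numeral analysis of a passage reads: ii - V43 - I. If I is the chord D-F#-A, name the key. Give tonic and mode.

The chord D is a major triad rooted on D; its label is I.
If D is scale degree 1 and the mode makes that degree carry a major triad, the tonic is D and the mode is major.

D major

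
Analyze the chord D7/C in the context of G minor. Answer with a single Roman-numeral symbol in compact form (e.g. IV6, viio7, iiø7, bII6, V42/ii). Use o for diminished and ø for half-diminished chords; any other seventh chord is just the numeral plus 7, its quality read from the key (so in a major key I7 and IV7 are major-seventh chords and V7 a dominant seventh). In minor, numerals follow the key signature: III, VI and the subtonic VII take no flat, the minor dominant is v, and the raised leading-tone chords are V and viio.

V42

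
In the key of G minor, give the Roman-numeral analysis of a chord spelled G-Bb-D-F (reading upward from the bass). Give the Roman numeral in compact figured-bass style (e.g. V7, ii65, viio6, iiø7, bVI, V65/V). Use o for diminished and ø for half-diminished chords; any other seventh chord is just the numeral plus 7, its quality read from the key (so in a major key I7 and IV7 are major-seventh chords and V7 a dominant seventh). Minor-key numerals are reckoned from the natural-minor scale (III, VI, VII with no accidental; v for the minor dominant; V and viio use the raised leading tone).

i7

Stacked in thirds the chord is G-Bb-D-F: a minor seventh chord on G.
In G minor, G is the tonic; the diatonic minor seventh chord there is i7.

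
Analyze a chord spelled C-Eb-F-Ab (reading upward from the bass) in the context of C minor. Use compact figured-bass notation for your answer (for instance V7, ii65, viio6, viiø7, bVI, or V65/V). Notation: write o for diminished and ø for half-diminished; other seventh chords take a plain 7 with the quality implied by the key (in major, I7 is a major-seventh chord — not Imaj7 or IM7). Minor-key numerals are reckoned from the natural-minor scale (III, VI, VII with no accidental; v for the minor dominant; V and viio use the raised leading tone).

The pitches F-Ab-C-Eb form a minor seventh chord rooted on F.
F is scale degree 4 in C minor, and a minor seventh chord on that degree is written iv7.
With C in the bass the chord is in second inversion, so the figured bass is 43.

iv43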